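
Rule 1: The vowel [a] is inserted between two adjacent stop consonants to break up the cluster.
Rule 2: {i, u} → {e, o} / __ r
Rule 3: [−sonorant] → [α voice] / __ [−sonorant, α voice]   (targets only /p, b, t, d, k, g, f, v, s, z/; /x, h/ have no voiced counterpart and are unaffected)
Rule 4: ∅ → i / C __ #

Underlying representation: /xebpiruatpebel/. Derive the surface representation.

xebaperuatapebeli

Rule 1 (stop-cluster a-epenthesis): /b/ and /p/ form a stop–stop cluster, so [a] is inserted between them. /t/ and /p/ form a stop–stop cluster, so [a] is inserted between them. /xebpiruatpebel/ → xebapiruatapebel.
Rule 2 (pre-rhotic lowering): /i/ is a high vowel immediately before /r/, so it lowers to [e]. /xebapiruatapebel/ → xebaperuatapebel.
Rule 3 (regressive voicing assimilation): no segment meets the environment; /xebaperuatapebel/ is unchanged.
Rule 4 (final i-epenthesis): the form ends in the consonant /l/, so [i] is inserted word-finally. /xebaperuatapebel/ → xebaperuatapebeli.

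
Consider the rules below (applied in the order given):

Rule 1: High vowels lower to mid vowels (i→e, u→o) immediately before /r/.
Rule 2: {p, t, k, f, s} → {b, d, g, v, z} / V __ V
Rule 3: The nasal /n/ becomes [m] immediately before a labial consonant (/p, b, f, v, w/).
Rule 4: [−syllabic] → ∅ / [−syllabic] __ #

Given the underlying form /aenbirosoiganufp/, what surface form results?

aemberozoiganuf

Rule 1 (pre-rhotic lowering): /i/ is a high vowel immediately before /r/, so it lowers to [e]. /aenbirosoiganufp/ → aenberosoiganufp.
Rule 2 (intervocalic voicing): /s/ is a voiceless obstruent between vowels /o/ and /o/, so it voices to [z]. /aenberosoiganufp/ → aenberozoiganufp.
Rule 3 (nasal place assimilation): /n/ precedes the labial consonant /b/, so it assimilates in place to [m]. /aenberozoiganufp/ → aemberozoiganufp.
Rule 4 (final cluster simplification): /p/ is the second consonant of a word-final cluster /fp/, so it deletes. /aemberozoiganufp/ → aemberozoiganuf.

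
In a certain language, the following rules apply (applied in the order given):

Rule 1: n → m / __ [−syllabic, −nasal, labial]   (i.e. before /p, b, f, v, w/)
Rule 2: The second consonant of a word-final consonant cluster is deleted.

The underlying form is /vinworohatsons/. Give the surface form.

vimworohatson

Rule 1 (nasal place assimilation): /n/ precedes the labial consonant /w/, so it assimilates in place to [m]. /vinworohatsons/ → vimworohatsons.
Rule 2 (final cluster simplification): /s/ is the second consonant of a word-final cluster /ns/, so it deletes. /vimworohatsons/ → vimworohatson.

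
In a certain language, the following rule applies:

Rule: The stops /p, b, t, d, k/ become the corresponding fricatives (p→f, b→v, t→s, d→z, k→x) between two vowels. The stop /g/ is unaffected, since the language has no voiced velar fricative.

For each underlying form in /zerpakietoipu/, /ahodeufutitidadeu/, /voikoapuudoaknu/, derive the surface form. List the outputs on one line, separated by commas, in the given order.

zerpaxiesoifu, ahozeufusisizazeu, voixoafuuzoaknu

/zerpakietoipu/: /k/ is a stop between vowels /a/ and /i/, so it spirantizes to the fricative [x]. /t/ is a stop between vowels /e/ and /o/, so it spirantizes to the fricative [s]. /p/ is a stop between vowels /i/ and /u/, so it spirantizes to the fricative [f]. → [zerpaxiesoifu].
/ahodeufutitidadeu/: /d/ is a stop between vowels /o/ and /e/, so it spirantizes to the fricative [z]. /t/ is a stop between vowels /u/ and /i/, so it spirantizes to the fricative [s]. /t/ is a stop between vowels /i/ and /i/, so it spirantizes to the fricative [s]. /d/ is a stop between vowels /i/ and /a/, so it spirantizes to the fricative [z]. /d/ is a stop between vowels /a/ and /e/, so it spirantizes to the fricative [z]. → [ahozeufusisizazeu].
/voikoapuudoaknu/: /k/ is a stop between vowels /i/ and /o/, so it spirantizes to the fricative [x]. /p/ is a stop between vowels /a/ and /u/, so it spirantizes to the fricative [f]. /d/ is a stop between vowels /u/ and /o/, so it spirantizes to the fricative [z]. → [voixoafuuzoaknu].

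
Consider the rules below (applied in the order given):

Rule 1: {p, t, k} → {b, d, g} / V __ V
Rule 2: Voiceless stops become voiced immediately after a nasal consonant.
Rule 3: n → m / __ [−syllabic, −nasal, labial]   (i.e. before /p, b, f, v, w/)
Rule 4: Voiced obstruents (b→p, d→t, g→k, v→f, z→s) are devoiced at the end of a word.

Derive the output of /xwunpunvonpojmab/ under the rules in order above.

Rule 1 (intervocalic voicing): no segment meets the environment; /xwunpunvonpojmab/ is unchanged.
Rule 2 (post-nasal voicing): /p/ is a voiceless stop immediately after the nasal /n/, so it voices to [b]. /p/ is a voiceless stop immediately after the nasal /n/, so it voices to [b]. /xwunpunvonpojmab/ → xwunbunvonbojmab.
Rule 3 (nasal place assimilation): /n/ precedes the labial consonant /b/, so it assimilates in place to [m]. /n/ precedes the labial consonant /v/, so it assimilates in place to [m]. /n/ precedes the labial consonant /b/, so it assimilates in place to [m]. /xwunbunvonbojmab/ → xwumbumvombojmab.
Rule 4 (final devoicing): /b/ is a voiced obstruent in word-final position, so it devoices to [p]. /xwumbumvombojmab/ → xwumbumvombojmap.

xwumbumvombojmap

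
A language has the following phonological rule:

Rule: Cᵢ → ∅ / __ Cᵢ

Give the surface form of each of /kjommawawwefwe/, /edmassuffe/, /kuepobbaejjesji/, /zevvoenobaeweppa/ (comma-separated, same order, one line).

kjomawawefwe, edmasufe, kuepobaejesji, zevoenobaewepa

/kjommawawwefwe/: /mm/ is a geminate; the first /m/ deletes. /ww/ is a geminate; the first /w/ deletes. → [kjomawawefwe].
/edmassuffe/: /ss/ is a geminate; the first /s/ deletes. /ff/ is a geminate; the first /f/ deletes. → [edmasufe].
/kuepobbaejjesji/: /bb/ is a geminate; the first /b/ deletes. /jj/ is a geminate; the first /j/ deletes. → [kuepobaejesji].
/zevvoenobaeweppa/: /vv/ is a geminate; the first /v/ deletes. /pp/ is a geminate; the first /p/ deletes. → [zevoenobaewepa].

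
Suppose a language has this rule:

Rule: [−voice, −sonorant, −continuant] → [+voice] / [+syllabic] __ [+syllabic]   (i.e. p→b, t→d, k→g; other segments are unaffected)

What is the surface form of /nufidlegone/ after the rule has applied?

nufidlegone

No segment of /nufidlegone/ meets the structural description of the rule, so the form surfaces unchanged.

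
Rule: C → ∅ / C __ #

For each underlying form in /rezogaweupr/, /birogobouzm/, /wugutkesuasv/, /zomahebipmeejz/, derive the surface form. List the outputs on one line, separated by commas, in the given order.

/rezogaweupr/: /r/ is the second consonant of a word-final cluster /pr/, so it deletes. → [rezogaweup].
/birogobouzm/: /m/ is the second consonant of a word-final cluster /zm/, so it deletes. → [birogobouz].
/wugutkesuasv/: /v/ is the second consonant of a word-final cluster /sv/, so it deletes. → [wugutkesuas].
/zomahebipmeejz/: /z/ is the second consonant of a word-final cluster /jz/, so it deletes. → [zomahebipmeej].

rezogaweup, birogobouz, wugutkesuas, zomahebipmeej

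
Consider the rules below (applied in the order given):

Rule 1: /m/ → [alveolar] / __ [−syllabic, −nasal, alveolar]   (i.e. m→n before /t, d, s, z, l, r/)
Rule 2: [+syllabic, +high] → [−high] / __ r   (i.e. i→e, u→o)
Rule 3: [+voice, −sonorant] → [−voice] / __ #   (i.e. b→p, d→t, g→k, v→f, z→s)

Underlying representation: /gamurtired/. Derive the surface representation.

gamorteret

Rule 1 (nasal place assimilation): no segment meets the environment; /gamurtired/ is unchanged.
Rule 2 (pre-rhotic lowering): /u/ is a high vowel immediately before /r/, so it lowers to [o]. /i/ is a high vowel immediately before /r/, so it lowers to [e]. /gamurtired/ → gamortered.
Rule 3 (final devoicing): /d/ is a voiced obstruent in word-final position, so it devoices to [t]. /gamortered/ → gamorteret.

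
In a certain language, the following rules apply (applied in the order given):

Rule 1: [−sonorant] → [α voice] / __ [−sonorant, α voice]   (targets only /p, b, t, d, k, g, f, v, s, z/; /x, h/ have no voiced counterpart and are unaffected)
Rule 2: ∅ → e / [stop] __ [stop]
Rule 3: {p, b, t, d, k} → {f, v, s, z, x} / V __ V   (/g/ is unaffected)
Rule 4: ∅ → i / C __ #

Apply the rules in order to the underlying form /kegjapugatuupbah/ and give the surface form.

Rule 1 (regressive voicing assimilation): /p/ precedes the voiced obstruent /b/, so it voices to [b] by assimilation. /kegjapugatuupbah/ → kegjapugatuubbah.
Rule 2 (stop-cluster e-epenthesis): /b/ and /b/ form a stop–stop cluster, so [e] is inserted between them. /kegjapugatuubbah/ → kegjapugatuubebah.
Rule 3 (intervocalic spirantization): /p/ is a stop between vowels /a/ and /u/, so it spirantizes to the fricative [f]. /t/ is a stop between vowels /a/ and /u/, so it spirantizes to the fricative [s]. /b/ is a stop between vowels /u/ and /e/, so it spirantizes to the fricative [v]. /b/ is a stop between vowels /e/ and /a/, so it spirantizes to the fricative [v]. /kegjapugatuubebah/ → kegjafugasuuvevah.
Rule 4 (final i-epenthesis): the form ends in the consonant /h/, so [i] is inserted word-finally. /kegjafugasuuvevah/ → kegjafugasuuvevahi.

kegjafugasuuvevahi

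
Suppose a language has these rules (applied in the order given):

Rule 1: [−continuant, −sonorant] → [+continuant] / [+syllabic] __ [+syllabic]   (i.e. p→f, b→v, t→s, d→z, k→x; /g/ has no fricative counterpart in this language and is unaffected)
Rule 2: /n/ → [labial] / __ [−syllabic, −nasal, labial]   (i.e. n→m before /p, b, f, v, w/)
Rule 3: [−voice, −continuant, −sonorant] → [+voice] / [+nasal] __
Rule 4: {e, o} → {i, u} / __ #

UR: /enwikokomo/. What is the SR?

emwixoxomu

Rule 1 (intervocalic spirantization): /k/ is a stop between vowels /i/ and /o/, so it spirantizes to the fricative [x]. /k/ is a stop between vowels /o/ and /o/, so it spirantizes to the fricative [x]. /enwikokomo/ → enwixoxomo.
Rule 2 (nasal place assimilation): /n/ precedes the labial consonant /w/, so it assimilates in place to [m]. /enwixoxomo/ → emwixoxomo.
Rule 3 (post-nasal voicing): no segment meets the environment; /emwixoxomo/ is unchanged.
Rule 4 (final vowel raising): /o/ is a mid vowel in word-final position, so it raises to [u]. /emwixoxomo/ → emwixoxomu.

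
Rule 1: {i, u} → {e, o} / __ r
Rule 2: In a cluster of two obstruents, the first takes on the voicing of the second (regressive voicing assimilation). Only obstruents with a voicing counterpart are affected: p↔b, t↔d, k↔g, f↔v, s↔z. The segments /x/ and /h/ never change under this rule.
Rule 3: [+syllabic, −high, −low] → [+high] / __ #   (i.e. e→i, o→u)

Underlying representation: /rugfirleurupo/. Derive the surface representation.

rukferleorupu

Rule 1 (pre-rhotic lowering): /i/ is a high vowel immediately before /r/, so it lowers to [e]. /u/ is a high vowel immediately before /r/, so it lowers to [o]. /rugfirleurupo/ → rugferleorupo.
Rule 2 (regressive voicing assimilation): /g/ precedes the voiceless obstruent /f/, so it devoices to [k] by assimilation. /rugferleorupo/ → rukferleorupo.
Rule 3 (final vowel raising): /o/ is a mid vowel in word-final position, so it raises to [u]. /rukferleorupo/ → rukferleorupu.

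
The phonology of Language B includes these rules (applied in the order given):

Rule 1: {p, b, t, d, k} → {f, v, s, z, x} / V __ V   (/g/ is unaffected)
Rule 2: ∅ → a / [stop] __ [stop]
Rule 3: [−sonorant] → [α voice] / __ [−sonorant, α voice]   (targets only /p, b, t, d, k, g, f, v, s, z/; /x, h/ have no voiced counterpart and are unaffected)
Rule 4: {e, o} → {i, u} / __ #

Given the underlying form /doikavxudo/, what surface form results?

Rule 1 (intervocalic spirantization): /k/ is a stop between vowels /i/ and /a/, so it spirantizes to the fricative [x]. /d/ is a stop between vowels /u/ and /o/, so it spirantizes to the fricative [z]. /doikavxudo/ → doixavxuzo.
Rule 2 (stop-cluster a-epenthesis): no segment meets the environment; /doixavxuzo/ is unchanged.
Rule 3 (regressive voicing assimilation): /v/ precedes the voiceless obstruent /x/, so it devoices to [f] by assimilation. /doixavxuzo/ → doixafxuzo.
Rule 4 (final vowel raising): /o/ is a mid vowel in word-final position, so it raises to [u]. /doixafxuzo/ → doixafxuzu.

doixafxuzu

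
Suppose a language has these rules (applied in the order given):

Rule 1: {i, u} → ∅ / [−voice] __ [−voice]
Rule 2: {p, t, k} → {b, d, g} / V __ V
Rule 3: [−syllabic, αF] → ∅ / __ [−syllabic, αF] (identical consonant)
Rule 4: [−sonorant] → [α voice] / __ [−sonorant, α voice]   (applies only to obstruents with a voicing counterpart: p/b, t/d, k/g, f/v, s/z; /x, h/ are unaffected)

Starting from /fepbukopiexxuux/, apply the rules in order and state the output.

Rule 1 (high vowel syncope): no segment meets the environment; /fepbukopiexxuux/ is unchanged.
Rule 2 (intervocalic voicing): /k/ is a voiceless stop between vowels /u/ and /o/, so it voices to [g]. /p/ is a voiceless stop between vowels /o/ and /i/, so it voices to [b]. /fepbukopiexxuux/ → fepbugobiexxuux.
Rule 3 (degemination): /xx/ is a geminate; the first /x/ deletes. /fepbugobiexxuux/ → fepbugobiexuux.
Rule 4 (regressive voicing assimilation): /p/ precedes the voiced obstruent /b/, so it voices to [b] by assimilation. /fepbugobiexuux/ → febbugobiexuux.

febbugobiexuux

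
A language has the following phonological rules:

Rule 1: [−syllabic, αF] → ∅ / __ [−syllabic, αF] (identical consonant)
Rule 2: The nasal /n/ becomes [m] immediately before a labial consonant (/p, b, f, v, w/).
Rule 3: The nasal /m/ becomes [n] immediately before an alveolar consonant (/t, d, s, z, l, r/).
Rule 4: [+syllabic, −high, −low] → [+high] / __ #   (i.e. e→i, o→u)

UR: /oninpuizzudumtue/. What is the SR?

Rule 1 (degemination): /zz/ is a geminate; the first /z/ deletes. /oninpuizzudumtue/ → oninpuizudumtue.
Rule 2 (nasal place assimilation): /n/ precedes the labial consonant /p/, so it assimilates in place to [m]. /oninpuizudumtue/ → onimpuizudumtue.
Rule 3 (nasal place assimilation): /m/ precedes the alveolar consonant /t/, so it assimilates in place to [n]. /onimpuizudumtue/ → onimpuizuduntue.
Rule 4 (final vowel raising): /e/ is a mid vowel in word-final position, so it raises to [i]. /onimpuizuduntue/ → onimpuizuduntui.

onimpuizuduntui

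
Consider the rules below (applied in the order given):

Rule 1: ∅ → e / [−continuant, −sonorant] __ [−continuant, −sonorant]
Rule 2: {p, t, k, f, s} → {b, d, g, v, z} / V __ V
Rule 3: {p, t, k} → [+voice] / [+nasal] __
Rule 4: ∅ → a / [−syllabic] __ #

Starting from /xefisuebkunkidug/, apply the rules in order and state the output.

xevizuebegungiduga

Rule 1 (stop-cluster e-epenthesis): /b/ and /k/ form a stop–stop cluster, so [e] is inserted between them. /xefisuebkunkidug/ → xefisuebekunkidug.
Rule 2 (intervocalic voicing): /f/ is a voiceless obstruent between vowels /e/ and /i/, so it voices to [v]. /s/ is a voiceless obstruent between vowels /i/ and /u/, so it voices to [z]. /k/ is a voiceless obstruent between vowels /e/ and /u/, so it voices to [g]. /xefisuebekunkidug/ → xevizuebegunkidug.
Rule 3 (post-nasal voicing): /k/ is a voiceless stop immediately after the nasal /n/, so it voices to [g]. /xevizuebegunkidug/ → xevizuebegungidug.
Rule 4 (final a-epenthesis): the form ends in the consonant /g/, so [a] is inserted word-finally. /xevizuebegungidug/ → xevizuebegungiduga.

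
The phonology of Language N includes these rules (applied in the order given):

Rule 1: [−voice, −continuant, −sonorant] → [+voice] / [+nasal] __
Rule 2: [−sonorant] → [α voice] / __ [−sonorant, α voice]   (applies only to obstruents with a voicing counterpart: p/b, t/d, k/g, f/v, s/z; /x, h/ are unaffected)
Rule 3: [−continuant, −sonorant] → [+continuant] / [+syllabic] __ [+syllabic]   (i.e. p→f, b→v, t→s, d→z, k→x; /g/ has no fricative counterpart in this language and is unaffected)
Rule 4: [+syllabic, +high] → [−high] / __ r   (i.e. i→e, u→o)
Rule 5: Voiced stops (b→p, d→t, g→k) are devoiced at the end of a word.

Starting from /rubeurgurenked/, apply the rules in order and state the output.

ruveorgorenget

Rule 1 (post-nasal voicing): /k/ is a voiceless stop immediately after the nasal /n/, so it voices to [g]. /rubeurgurenked/ → rubeurgurenged.
Rule 2 (regressive voicing assimilation): no segment meets the environment; /rubeurgurenged/ is unchanged.
Rule 3 (intervocalic spirantization): /b/ is a stop between vowels /u/ and /e/, so it spirantizes to the fricative [v]. /rubeurgurenged/ → ruveurgurenged.
Rule 4 (pre-rhotic lowering): /u/ is a high vowel immediately before /r/, so it lowers to [o]. /u/ is a high vowel immediately before /r/, so it lowers to [o]. /ruveurgurenged/ → ruveorgorenged.
Rule 5 (final devoicing): /d/ is a voiced stop in word-final position, so it devoices to [t]. /ruveorgorenged/ → ruveorgorenget.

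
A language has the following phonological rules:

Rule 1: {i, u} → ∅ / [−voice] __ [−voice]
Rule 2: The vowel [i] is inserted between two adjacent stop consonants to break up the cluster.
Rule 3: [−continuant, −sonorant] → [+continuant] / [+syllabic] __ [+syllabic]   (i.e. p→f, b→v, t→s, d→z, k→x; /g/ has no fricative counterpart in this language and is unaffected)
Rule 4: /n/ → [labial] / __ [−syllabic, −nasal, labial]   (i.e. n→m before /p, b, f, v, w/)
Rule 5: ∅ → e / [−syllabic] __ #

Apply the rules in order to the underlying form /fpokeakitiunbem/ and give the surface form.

Rule 1 (high vowel syncope): /i/ is a high vowel flanked by voiceless consonants /k/ and /t/, so it deletes. /fpokeakitiunbem/ → fpokeaktiunbem.
Rule 2 (stop-cluster i-epenthesis): /k/ and /t/ form a stop–stop cluster, so [i] is inserted between them. /fpokeaktiunbem/ → fpokeakitiunbem.
Rule 3 (intervocalic spirantization): /k/ is a stop between vowels /o/ and /e/, so it spirantizes to the fricative [x]. /k/ is a stop between vowels /a/ and /i/, so it spirantizes to the fricative [x]. /t/ is a stop between vowels /i/ and /i/, so it spirantizes to the fricative [s]. /fpokeakitiunbem/ → fpoxeaxisiunbem.
Rule 4 (nasal place assimilation): /n/ precedes the labial consonant /b/, so it assimilates in place to [m]. /fpoxeaxisiunbem/ → fpoxeaxisiumbem.
Rule 5 (final e-epenthesis): the form ends in the consonant /m/, so [e] is inserted word-finally. /fpoxeaxisiumbem/ → fpoxeaxisiumbeme.

fpoxeaxisiumbeme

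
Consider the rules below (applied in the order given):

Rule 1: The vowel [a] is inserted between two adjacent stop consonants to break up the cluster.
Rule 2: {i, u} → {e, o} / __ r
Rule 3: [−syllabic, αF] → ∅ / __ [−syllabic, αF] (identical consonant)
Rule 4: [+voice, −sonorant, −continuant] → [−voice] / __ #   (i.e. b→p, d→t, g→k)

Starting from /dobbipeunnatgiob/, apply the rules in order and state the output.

dobabipeunatagiop

Rule 1 (stop-cluster a-epenthesis): /b/ and /b/ form a stop–stop cluster, so [a] is inserted between them. /t/ and /g/ form a stop–stop cluster, so [a] is inserted between them. /dobbipeunnatgiob/ → dobabipeunnatagiob.
Rule 2 (pre-rhotic lowering): no segment meets the environment; /dobabipeunnatagiob/ is unchanged.
Rule 3 (degemination): /nn/ is a geminate; the first /n/ deletes. /dobabipeunnatagiob/ → dobabipeunatagiob.
Rule 4 (final devoicing): /b/ is a voiced stop in word-final position, so it devoices to [p]. /dobabipeunatagiob/ → dobabipeunatagiop.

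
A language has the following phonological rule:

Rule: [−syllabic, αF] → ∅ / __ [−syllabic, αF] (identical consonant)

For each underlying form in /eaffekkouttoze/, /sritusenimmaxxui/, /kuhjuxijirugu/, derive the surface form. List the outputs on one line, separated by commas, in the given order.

eafekoutoze, sritusenimaxui, kuhjuxijirugu

/eaffekkouttoze/: /ff/ is a geminate; the first /f/ deletes. /kk/ is a geminate; the first /k/ deletes. /tt/ is a geminate; the first /t/ deletes. → [eafekoutoze].
/sritusenimmaxxui/: /mm/ is a geminate; the first /m/ deletes. /xx/ is a geminate; the first /x/ deletes. → [sritusenimaxui].
/kuhjuxijirugu/: the rule's environment is not met; surfaces unchanged as [kuhjuxijirugu].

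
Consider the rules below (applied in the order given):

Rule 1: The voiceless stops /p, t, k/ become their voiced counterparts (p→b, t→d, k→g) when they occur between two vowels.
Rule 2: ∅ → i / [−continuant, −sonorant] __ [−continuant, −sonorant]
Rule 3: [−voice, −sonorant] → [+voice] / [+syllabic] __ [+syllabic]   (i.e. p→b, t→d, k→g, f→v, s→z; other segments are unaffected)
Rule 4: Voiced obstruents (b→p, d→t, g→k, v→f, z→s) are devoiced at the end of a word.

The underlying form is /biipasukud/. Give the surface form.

biibazugut

Rule 1 (intervocalic voicing): /p/ is a voiceless stop between vowels /i/ and /a/, so it voices to [b]. /k/ is a voiceless stop between vowels /u/ and /u/, so it voices to [g]. /biipasukud/ → biibasugud.
Rule 2 (stop-cluster i-epenthesis): no segment meets the environment; /biibasugud/ is unchanged.
Rule 3 (intervocalic voicing): /s/ is a voiceless obstruent between vowels /a/ and /u/, so it voices to [z]. /biibasugud/ → biibazugud.
Rule 4 (final devoicing): /d/ is a voiced obstruent in word-final position, so it devoices to [t]. /biibazugud/ → biibazugut.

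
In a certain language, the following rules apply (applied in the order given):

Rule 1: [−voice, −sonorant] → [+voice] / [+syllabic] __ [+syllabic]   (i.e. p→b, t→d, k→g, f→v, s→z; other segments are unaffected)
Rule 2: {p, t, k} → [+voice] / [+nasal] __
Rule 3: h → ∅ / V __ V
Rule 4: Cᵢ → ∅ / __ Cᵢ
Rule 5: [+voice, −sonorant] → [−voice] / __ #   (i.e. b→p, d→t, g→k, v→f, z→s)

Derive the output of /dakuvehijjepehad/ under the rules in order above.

Rule 1 (intervocalic voicing): /k/ is a voiceless obstruent between vowels /a/ and /u/, so it voices to [g]. /p/ is a voiceless obstruent between vowels /e/ and /e/, so it voices to [b]. /dakuvehijjepehad/ → daguvehijjebehad.
Rule 2 (post-nasal voicing): no segment meets the environment; /daguvehijjebehad/ is unchanged.
Rule 3 (intervocalic h-deletion): /h/ occurs between vowels /e/ and /i/, so it deletes. /h/ occurs between vowels /e/ and /a/, so it deletes. /daguvehijjebehad/ → daguveijjebead.
Rule 4 (degemination): /jj/ is a geminate; the first /j/ deletes. /daguveijjebead/ → daguveijebead.
Rule 5 (final devoicing): /d/ is a voiced obstruent in word-final position, so it devoices to [t]. /daguveijebead/ → daguveijebeat.

daguveijebeat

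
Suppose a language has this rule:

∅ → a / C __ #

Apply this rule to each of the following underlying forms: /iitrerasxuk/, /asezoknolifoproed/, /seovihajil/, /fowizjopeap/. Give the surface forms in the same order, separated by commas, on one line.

/iitrerasxuk/: the form ends in the consonant /k/, so [a] is inserted word-finally. → [iitrerasxuka].
/asezoknolifoproed/: the form ends in the consonant /d/, so [a] is inserted word-finally. → [asezoknolifoproeda].
/seovihajil/: the form ends in the consonant /l/, so [a] is inserted word-finally. → [seovihajila].
/fowizjopeap/: the form ends in the consonant /p/, so [a] is inserted word-finally. → [fowizjopeapa].

iitrerasxuka, asezoknolifoproeda, seovihajila, fowizjopeapa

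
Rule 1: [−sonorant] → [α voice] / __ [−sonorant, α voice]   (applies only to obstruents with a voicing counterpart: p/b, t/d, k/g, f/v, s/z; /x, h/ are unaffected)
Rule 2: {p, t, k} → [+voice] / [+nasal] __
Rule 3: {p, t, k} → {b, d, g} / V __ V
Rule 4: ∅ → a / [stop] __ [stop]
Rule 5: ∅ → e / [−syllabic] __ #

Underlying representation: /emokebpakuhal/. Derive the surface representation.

emogepapaguhale

Rule 1 (regressive voicing assimilation): /b/ precedes the voiceless obstruent /p/, so it devoices to [p] by assimilation. /emokebpakuhal/ → emokeppakuhal.
Rule 2 (post-nasal voicing): no segment meets the environment; /emokeppakuhal/ is unchanged.
Rule 3 (intervocalic voicing): /k/ is a voiceless stop between vowels /o/ and /e/, so it voices to [g]. /k/ is a voiceless stop between vowels /a/ and /u/, so it voices to [g]. /emokeppakuhal/ → emogeppaguhal.
Rule 4 (stop-cluster a-epenthesis): /p/ and /p/ form a stop–stop cluster, so [a] is inserted between them. /emogeppaguhal/ → emogepapaguhal.
Rule 5 (final e-epenthesis): the form ends in the consonant /l/, so [e] is inserted word-finally. /emogepapaguhal/ → emogepapaguhale.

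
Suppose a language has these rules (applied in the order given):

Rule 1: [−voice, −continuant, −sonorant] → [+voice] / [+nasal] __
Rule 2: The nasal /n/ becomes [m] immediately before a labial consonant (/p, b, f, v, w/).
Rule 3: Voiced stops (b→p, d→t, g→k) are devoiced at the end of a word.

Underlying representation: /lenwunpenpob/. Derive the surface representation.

lemwumbembop

Rule 1 (post-nasal voicing): /p/ is a voiceless stop immediately after the nasal /n/, so it voices to [b]. /p/ is a voiceless stop immediately after the nasal /n/, so it voices to [b]. /lenwunpenpob/ → lenwunbenbob.
Rule 2 (nasal place assimilation): /n/ precedes the labial consonant /w/, so it assimilates in place to [m]. /n/ precedes the labial consonant /b/, so it assimilates in place to [m]. /n/ precedes the labial consonant /b/, so it assimilates in place to [m]. /lenwunbenbob/ → lemwumbembob.
Rule 3 (final devoicing): /b/ is a voiced stop in word-final position, so it devoices to [p]. /lemwumbembob/ → lemwumbembop.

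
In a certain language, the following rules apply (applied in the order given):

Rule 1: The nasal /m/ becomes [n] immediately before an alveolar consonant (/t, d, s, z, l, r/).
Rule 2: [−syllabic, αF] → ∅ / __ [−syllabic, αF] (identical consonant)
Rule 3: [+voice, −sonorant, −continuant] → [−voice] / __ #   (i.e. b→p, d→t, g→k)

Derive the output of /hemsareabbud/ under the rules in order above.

hensareabut

Rule 1 (nasal place assimilation): /m/ precedes the alveolar consonant /s/, so it assimilates in place to [n]. /hemsareabbud/ → hensareabbud.
Rule 2 (degemination): /bb/ is a geminate; the first /b/ deletes. /hensareabbud/ → hensareabud.
Rule 3 (final devoicing): /d/ is a voiced stop in word-final position, so it devoices to [t]. /hensareabud/ → hensareabut.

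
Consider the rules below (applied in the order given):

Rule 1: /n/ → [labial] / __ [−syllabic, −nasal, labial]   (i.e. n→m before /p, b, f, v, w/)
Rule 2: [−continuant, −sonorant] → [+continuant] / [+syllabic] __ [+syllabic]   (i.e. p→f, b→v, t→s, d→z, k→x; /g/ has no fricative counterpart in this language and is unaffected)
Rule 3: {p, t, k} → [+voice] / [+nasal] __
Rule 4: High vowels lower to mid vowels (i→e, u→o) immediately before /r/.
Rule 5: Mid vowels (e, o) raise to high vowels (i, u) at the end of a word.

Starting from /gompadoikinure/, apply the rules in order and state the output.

gombazoixinori

Rule 1 (nasal place assimilation): no segment meets the environment; /gompadoikinure/ is unchanged.
Rule 2 (intervocalic spirantization): /d/ is a stop between vowels /a/ and /o/, so it spirantizes to the fricative [z]. /k/ is a stop between vowels /i/ and /i/, so it spirantizes to the fricative [x]. /gompadoikinure/ → gompazoixinure.
Rule 3 (post-nasal voicing): /p/ is a voiceless stop immediately after the nasal /m/, so it voices to [b]. /gompazoixinure/ → gombazoixinure.
Rule 4 (pre-rhotic lowering): /u/ is a high vowel immediately before /r/, so it lowers to [o]. /gombazoixinure/ → gombazoixinore.
Rule 5 (final vowel raising): /e/ is a mid vowel in word-final position, so it raises to [i]. /gombazoixinore/ → gombazoixinori.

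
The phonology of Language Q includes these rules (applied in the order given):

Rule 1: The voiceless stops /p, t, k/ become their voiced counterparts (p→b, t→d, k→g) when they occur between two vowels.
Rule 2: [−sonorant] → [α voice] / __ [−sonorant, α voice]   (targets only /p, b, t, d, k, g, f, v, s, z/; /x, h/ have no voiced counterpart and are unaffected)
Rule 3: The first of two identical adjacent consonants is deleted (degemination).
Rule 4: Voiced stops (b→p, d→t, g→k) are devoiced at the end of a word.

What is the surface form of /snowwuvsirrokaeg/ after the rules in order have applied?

Rule 1 (intervocalic voicing): /k/ is a voiceless stop between vowels /o/ and /a/, so it voices to [g]. /snowwuvsirrokaeg/ → snowwuvsirrogaeg.
Rule 2 (regressive voicing assimilation): /v/ precedes the voiceless obstruent /s/, so it devoices to [f] by assimilation. /snowwuvsirrogaeg/ → snowwufsirrogaeg.
Rule 3 (degemination): /ww/ is a geminate; the first /w/ deletes. /rr/ is a geminate; the first /r/ deletes. /snowwufsirrogaeg/ → snowufsirogaeg.
Rule 4 (final devoicing): /g/ is a voiced stop in word-final position, so it devoices to [k]. /snowufsirogaeg/ → snowufsirogaek.

snowufsirogaek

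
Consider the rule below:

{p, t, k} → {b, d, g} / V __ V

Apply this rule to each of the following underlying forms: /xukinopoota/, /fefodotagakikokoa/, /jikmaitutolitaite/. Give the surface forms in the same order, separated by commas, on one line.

/xukinopoota/: /k/ is a voiceless stop between vowels /u/ and /i/, so it voices to [g]. /p/ is a voiceless stop between vowels /o/ and /o/, so it voices to [b]. /t/ is a voiceless stop between vowels /o/ and /a/, so it voices to [d]. → [xuginobooda].
/fefodotagakikokoa/: /t/ is a voiceless stop between vowels /o/ and /a/, so it voices to [d]. /k/ is a voiceless stop between vowels /a/ and /i/, so it voices to [g]. /k/ is a voiceless stop between vowels /i/ and /o/, so it voices to [g]. /k/ is a voiceless stop between vowels /o/ and /o/, so it voices to [g]. → [fefododagagigogoa].
/jikmaitutolitaite/: /t/ is a voiceless stop between vowels /i/ and /u/, so it voices to [d]. /t/ is a voiceless stop between vowels /u/ and /o/, so it voices to [d]. /t/ is a voiceless stop between vowels /i/ and /a/, so it voices to [d]. /t/ is a voiceless stop between vowels /i/ and /e/, so it voices to [d]. → [jikmaidudolidaide].

xuginobooda, fefododagagigogoa, jikmaidudolidaide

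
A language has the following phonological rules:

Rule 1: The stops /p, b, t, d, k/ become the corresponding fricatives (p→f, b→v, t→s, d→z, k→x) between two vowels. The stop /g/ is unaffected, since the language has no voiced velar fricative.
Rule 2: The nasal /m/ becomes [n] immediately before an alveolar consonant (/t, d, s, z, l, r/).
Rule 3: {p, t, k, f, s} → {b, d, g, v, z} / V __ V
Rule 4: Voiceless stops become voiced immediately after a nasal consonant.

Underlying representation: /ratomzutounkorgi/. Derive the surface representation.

Rule 1 (intervocalic spirantization): /t/ is a stop between vowels /a/ and /o/, so it spirantizes to the fricative [s]. /t/ is a stop between vowels /u/ and /o/, so it spirantizes to the fricative [s]. /ratomzutounkorgi/ → rasomzusounkorgi.
Rule 2 (nasal place assimilation): /m/ precedes the alveolar consonant /z/, so it assimilates in place to [n]. /rasomzusounkorgi/ → rasonzusounkorgi.
Rule 3 (intervocalic voicing): /s/ is a voiceless obstruent between vowels /a/ and /o/, so it voices to [z]. /s/ is a voiceless obstruent between vowels /u/ and /o/, so it voices to [z]. /rasonzusounkorgi/ → razonzuzounkorgi.
Rule 4 (post-nasal voicing): /k/ is a voiceless stop immediately after the nasal /n/, so it voices to [g]. /razonzuzounkorgi/ → razonzuzoungorgi.

razonzuzoungorgi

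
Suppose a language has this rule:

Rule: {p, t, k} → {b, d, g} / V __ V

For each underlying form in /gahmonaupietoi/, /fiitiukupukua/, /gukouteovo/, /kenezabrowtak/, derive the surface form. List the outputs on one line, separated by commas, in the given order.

/gahmonaupietoi/: /p/ is a voiceless stop between vowels /u/ and /i/, so it voices to [b]. /t/ is a voiceless stop between vowels /e/ and /o/, so it voices to [d]. → [gahmonaubiedoi].
/fiitiukupukua/: /t/ is a voiceless stop between vowels /i/ and /i/, so it voices to [d]. /k/ is a voiceless stop between vowels /u/ and /u/, so it voices to [g]. /p/ is a voiceless stop between vowels /u/ and /u/, so it voices to [b]. /k/ is a voiceless stop between vowels /u/ and /u/, so it voices to [g]. → [fiidiugubugua].
/gukouteovo/: /k/ is a voiceless stop between vowels /u/ and /o/, so it voices to [g]. /t/ is a voiceless stop between vowels /u/ and /e/, so it voices to [d]. → [gugoudeovo].
/kenezabrowtak/: the rule's environment is not met; surfaces unchanged as [kenezabrowtak].

gahmonaubiedoi, fiidiugubugua, gugoudeovo, kenezabrowtak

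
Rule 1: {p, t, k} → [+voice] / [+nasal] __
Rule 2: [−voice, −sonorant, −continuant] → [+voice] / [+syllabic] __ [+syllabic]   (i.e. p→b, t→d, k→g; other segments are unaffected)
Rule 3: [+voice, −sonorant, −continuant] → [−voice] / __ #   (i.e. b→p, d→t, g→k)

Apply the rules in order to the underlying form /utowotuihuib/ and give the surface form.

udowoduihuip

Rule 1 (post-nasal voicing): no segment meets the environment; /utowotuihuib/ is unchanged.
Rule 2 (intervocalic voicing): /t/ is a voiceless stop between vowels /u/ and /o/, so it voices to [d]. /t/ is a voiceless stop between vowels /o/ and /u/, so it voices to [d]. /utowotuihuib/ → udowoduihuib.
Rule 3 (final devoicing): /b/ is a voiced stop in word-final position, so it devoices to [p]. /udowoduihuib/ → udowoduihuip.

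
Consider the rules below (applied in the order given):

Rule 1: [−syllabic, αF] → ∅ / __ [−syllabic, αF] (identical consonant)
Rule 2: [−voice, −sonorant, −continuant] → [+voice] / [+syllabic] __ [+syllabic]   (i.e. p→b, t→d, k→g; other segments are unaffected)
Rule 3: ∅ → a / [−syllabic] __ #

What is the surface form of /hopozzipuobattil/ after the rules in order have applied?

hobozibuobadila

Rule 1 (degemination): /zz/ is a geminate; the first /z/ deletes. /tt/ is a geminate; the first /t/ deletes. /hopozzipuobattil/ → hopozipuobatil.
Rule 2 (intervocalic voicing): /p/ is a voiceless stop between vowels /o/ and /o/, so it voices to [b]. /p/ is a voiceless stop between vowels /i/ and /u/, so it voices to [b]. /t/ is a voiceless stop between vowels /a/ and /i/, so it voices to [d]. /hopozipuobatil/ → hobozibuobadil.
Rule 3 (final a-epenthesis): the form ends in the consonant /l/, so [a] is inserted word-finally. /hobozibuobadil/ → hobozibuobadila.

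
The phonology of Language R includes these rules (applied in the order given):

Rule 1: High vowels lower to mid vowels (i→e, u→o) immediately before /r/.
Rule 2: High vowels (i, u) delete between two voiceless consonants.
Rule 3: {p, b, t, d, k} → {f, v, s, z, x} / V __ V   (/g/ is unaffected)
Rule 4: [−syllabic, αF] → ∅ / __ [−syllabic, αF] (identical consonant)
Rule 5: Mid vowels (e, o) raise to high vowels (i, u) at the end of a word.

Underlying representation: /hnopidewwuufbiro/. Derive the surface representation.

hnofizewuufberu

Rule 1 (pre-rhotic lowering): /i/ is a high vowel immediately before /r/, so it lowers to [e]. /hnopidewwuufbiro/ → hnopidewwuufbero.
Rule 2 (high vowel syncope): no segment meets the environment; /hnopidewwuufbero/ is unchanged.
Rule 3 (intervocalic spirantization): /p/ is a stop between vowels /o/ and /i/, so it spirantizes to the fricative [f]. /d/ is a stop between vowels /i/ and /e/, so it spirantizes to the fricative [z]. /hnopidewwuufbero/ → hnofizewwuufbero.
Rule 4 (degemination): /ww/ is a geminate; the first /w/ deletes. /hnofizewwuufbero/ → hnofizewuufbero.
Rule 5 (final vowel raising): /o/ is a mid vowel in word-final position, so it raises to [u]. /hnofizewuufbero/ → hnofizewuufberu.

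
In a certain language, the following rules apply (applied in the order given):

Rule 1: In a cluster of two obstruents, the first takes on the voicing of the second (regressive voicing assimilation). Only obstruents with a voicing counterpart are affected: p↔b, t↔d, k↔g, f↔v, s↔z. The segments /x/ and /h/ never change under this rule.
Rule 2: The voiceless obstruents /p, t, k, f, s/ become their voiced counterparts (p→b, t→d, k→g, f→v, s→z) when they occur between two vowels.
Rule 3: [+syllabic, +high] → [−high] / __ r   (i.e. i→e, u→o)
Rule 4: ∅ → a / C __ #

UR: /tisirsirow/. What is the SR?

Rule 1 (regressive voicing assimilation): no segment meets the environment; /tisirsirow/ is unchanged.
Rule 2 (intervocalic voicing): /s/ is a voiceless obstruent between vowels /i/ and /i/, so it voices to [z]. /tisirsirow/ → tizirsirow.
Rule 3 (pre-rhotic lowering): /i/ is a high vowel immediately before /r/, so it lowers to [e]. /i/ is a high vowel immediately before /r/, so it lowers to [e]. /tizirsirow/ → tizerserow.
Rule 4 (final a-epenthesis): the form ends in the consonant /w/, so [a] is inserted word-finally. /tizerserow/ → tizerserowa.

tizerserowa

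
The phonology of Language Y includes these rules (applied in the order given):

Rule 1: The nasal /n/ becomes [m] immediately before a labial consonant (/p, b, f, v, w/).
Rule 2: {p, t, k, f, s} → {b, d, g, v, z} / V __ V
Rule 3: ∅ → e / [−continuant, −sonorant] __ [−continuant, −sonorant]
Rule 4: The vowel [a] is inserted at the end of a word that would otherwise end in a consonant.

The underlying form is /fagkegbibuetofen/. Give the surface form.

fagekegebibuedovena

Rule 1 (nasal place assimilation): no segment meets the environment; /fagkegbibuetofen/ is unchanged.
Rule 2 (intervocalic voicing): /t/ is a voiceless obstruent between vowels /e/ and /o/, so it voices to [d]. /f/ is a voiceless obstruent between vowels /o/ and /e/, so it voices to [v]. /fagkegbibuetofen/ → fagkegbibuedoven.
Rule 3 (stop-cluster e-epenthesis): /g/ and /k/ form a stop–stop cluster, so [e] is inserted between them. /g/ and /b/ form a stop–stop cluster, so [e] is inserted between them. /fagkegbibuedoven/ → fagekegebibuedoven.
Rule 4 (final a-epenthesis): the form ends in the consonant /n/, so [a] is inserted word-finally. /fagekegebibuedoven/ → fagekegebibuedovena.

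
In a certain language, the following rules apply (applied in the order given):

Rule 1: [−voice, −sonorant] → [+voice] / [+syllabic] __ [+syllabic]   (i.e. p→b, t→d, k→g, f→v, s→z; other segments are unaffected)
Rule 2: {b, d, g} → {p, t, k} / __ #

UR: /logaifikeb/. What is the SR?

logaivigep

Rule 1 (intervocalic voicing): /f/ is a voiceless obstruent between vowels /i/ and /i/, so it voices to [v]. /k/ is a voiceless obstruent between vowels /i/ and /e/, so it voices to [g]. /logaifikeb/ → logaivigeb.
Rule 2 (final devoicing): /b/ is a voiced stop in word-final position, so it devoices to [p]. /logaivigeb/ → logaivigep.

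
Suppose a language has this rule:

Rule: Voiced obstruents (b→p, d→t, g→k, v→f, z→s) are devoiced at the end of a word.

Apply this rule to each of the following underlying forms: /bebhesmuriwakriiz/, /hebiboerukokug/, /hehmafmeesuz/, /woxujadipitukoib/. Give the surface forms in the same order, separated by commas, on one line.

bebhesmuriwakriis, hebiboerukokuk, hehmafmeesus, woxujadipitukoip

/bebhesmuriwakriiz/: /z/ is a voiced obstruent in word-final position, so it devoices to [s]. → [bebhesmuriwakriis].
/hebiboerukokug/: /g/ is a voiced obstruent in word-final position, so it devoices to [k]. → [hebiboerukokuk].
/hehmafmeesuz/: /z/ is a voiced obstruent in word-final position, so it devoices to [s]. → [hehmafmeesus].
/woxujadipitukoib/: /b/ is a voiced obstruent in word-final position, so it devoices to [p]. → [woxujadipitukoip].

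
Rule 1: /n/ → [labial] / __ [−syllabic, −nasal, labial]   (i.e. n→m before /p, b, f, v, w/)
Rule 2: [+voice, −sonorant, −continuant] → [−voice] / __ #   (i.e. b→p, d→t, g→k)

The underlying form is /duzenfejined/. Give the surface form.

Rule 1 (nasal place assimilation): /n/ precedes the labial consonant /f/, so it assimilates in place to [m]. /duzenfejined/ → duzemfejined.
Rule 2 (final devoicing): /d/ is a voiced stop in word-final position, so it devoices to [t]. /duzemfejined/ → duzemfejinet.

duzemfejinet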